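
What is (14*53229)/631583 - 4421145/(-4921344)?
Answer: 2153245033133/1036079069184 ≈ 2.0783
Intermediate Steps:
(14*53229)/631583 - 4421145/(-4921344) = 745206*(1/631583) - 4421145*(-1/4921344) = 745206/631583 + 1473715/1640448 = 2153245033133/1036079069184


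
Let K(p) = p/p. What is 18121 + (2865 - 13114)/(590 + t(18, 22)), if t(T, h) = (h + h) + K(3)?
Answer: 11496586/635 ≈ 18105.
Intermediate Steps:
K(p) = 1
t(T, h) = 1 + 2*h (t(T, h) = (h + h) + 1 = 2*h + 1 = 1 + 2*h)
18121 + (2865 - 13114)/(590 + t(18, 22)) = 18121 + (2865 - 13114)/(590 + (1 + 2*22)) = 18121 - 10249/(590 + (1 + 44)) = 18121 - 10249/(590 + 45) = 18121 - 10249/635 = 11496586/635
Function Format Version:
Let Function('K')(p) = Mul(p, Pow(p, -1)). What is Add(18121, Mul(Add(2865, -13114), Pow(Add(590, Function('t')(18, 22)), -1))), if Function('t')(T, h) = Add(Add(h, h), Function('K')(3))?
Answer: Rational(11496586, 635) ≈ 18105.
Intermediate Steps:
Function('K')(p) = 1
Function('t')(T, h) = Add(1, Mul(2, h)) (Function('t')(T, h) = Add(Add(h, h), 1) = Add(Mul(2, h), 1) = Add(1, Mul(2, h)))
Add(18121, Mul(Add(2865, -13114), Pow(Add(590, Function('t')(18, 22)), -1))) = Add(18121, Mul(Add(2865, -13114), Pow(Add(590, Add(1, Mul(2, 22))), -1))) = Add(18121, Mul(-10249, Pow(Add(590, Add(1, 44)), -1))) = Add(18121, Mul(-10249, Pow(Add(590, 45), -1))) = Add(18121, Mul(-10249, Pow(635, -1))) = Add(18121, Mul(-10249, Rational(1, 635))) = Add(18121, Rational(-10249, 635)) = Rational(11496586, 635)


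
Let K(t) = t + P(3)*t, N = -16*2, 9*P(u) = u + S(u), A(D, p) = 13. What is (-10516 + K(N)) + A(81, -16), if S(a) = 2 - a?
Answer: -94879/9 ≈ -10542.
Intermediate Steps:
P(u) = 2/9 (P(u) = (u + (2 - u))/9 = (⅑)*2 = 2/9)
N = -32
K(t) = 11*t/9 (K(t) = t + 2*t/9 = 11*t/9)
(-10516 + K(N)) + A(81, -16) = (-10516 + (11/9)*(-32)) + 13 = (-10516 - 352/9) + 13 = -94996/9 + 13 = -94879/9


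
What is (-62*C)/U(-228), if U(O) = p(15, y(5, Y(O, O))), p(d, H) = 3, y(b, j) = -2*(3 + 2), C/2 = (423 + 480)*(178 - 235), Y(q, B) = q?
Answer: 2127468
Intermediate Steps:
C = -102942 (C = 2*((423 + 480)*(178 - 235)) = 2*(903*(-57)) = 2*(-51471) = -102942)
y(b, j) = -10 (y(b, j) = -2*5 = -10)
U(O) = 3
(-62*C)/U(-228) = -62*(-102942)/3 = 6382404*(1/3) = 2127468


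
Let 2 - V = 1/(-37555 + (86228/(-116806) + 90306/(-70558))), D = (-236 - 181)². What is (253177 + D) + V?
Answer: 33047571979210727437/77382458946000 ≈ 4.2707e+5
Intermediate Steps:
D = 173889 (D = (-417)² = 173889)
V = 154766978291437/77382458946000 (V = 2 - 1/(-37555 + (86228/(-116806) + 90306/(-70558))) = 2 - 1/(-37555 + (86228*(-1/116806) + 90306*(-1/70558))) = 2 - 1/(-37555 + (-43114/58403 - 45153/35279)) = 2 - 1/(-37555 - 4158089465/2060399437) = 2 - 1/(-77382458946000/2060399437) = 2 - 1*(-2060399437/77382458946000) = 2 + 2060399437/77382458946000 = 154766978291437/77382458946000 ≈ 2.0000)
(253177 + D) + V = (253177 + 173889) + 154766978291437/77382458946000 = 427066 + 154766978291437/77382458946000 = 33047571979210727437/77382458946000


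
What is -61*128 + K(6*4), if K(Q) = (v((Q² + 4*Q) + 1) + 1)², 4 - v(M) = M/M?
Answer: -7792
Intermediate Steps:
v(M) = 3 (v(M) = 4 - M/M = 4 - 1*1 = 4 - 1 = 3)
K(Q) = 16 (K(Q) = (3 + 1)² = 4² = 16)
-61*128 + K(6*4) = -61*128 + 16 = -7808 + 16 = -7792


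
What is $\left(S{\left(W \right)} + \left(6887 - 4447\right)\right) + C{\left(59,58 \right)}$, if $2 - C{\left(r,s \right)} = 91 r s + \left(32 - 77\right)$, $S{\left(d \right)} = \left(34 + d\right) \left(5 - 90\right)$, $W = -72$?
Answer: $-305685$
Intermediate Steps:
$S{\left(d \right)} = -2890 - 85 d$ ($S{\left(d \right)} = \left(34 + d\right) \left(-85\right) = -2890 - 85 d$)
$C{\left(r,s \right)} = 47 - 91 r s$ ($C{\left(r,s \right)} = 2 - \left(91 r s + \left(32 - 77\right)\right) = 2 - \left(91 r s - 45\right) = 2 - \left(-45 + 91 r s\right) = 47 - 91 r s$)
$\left(S{\left(W \right)} + \left(6887 - 4447\right)\right) + C{\left(59,58 \right)} = \left(\left(-2890 - -6120\right) + \left(6887 - 4447\right)\right) + \left(47 - 5369 \cdot 58\right) = \left(\left(-2890 + 6120\right) + \left(6887 - 4447\right)\right) + \left(47 - 311402\right) = \left(3230 + 2440\right) - 311355 = 5670 - 311355 = -305685$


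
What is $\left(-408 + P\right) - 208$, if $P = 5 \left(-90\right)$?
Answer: $-1066$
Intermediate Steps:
$P = -450$
$\left(-408 + P\right) - 208 = \left(-408 - 450\right) - 208 = -858 - 208 = -1066$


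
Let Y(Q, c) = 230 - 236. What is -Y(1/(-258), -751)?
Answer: 6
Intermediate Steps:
Y(Q, c) = -6
-Y(1/(-258), -751) = -1*(-6) = 6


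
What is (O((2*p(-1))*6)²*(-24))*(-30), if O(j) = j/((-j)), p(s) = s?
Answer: 720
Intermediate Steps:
O(j) = -1 (O(j) = j*(-1/j) = -1)
(O((2*p(-1))*6)²*(-24))*(-30) = ((-1)²*(-24))*(-30) = (1*(-24))*(-30) = -24*(-30) = 720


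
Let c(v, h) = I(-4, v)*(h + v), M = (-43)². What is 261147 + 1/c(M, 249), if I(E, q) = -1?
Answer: 547886405/2098 ≈ 2.6115e+5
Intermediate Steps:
M = 1849
c(v, h) = -h - v (c(v, h) = -(h + v) = -h - v)
261147 + 1/c(M, 249) = 261147 + 1/(-1*249 - 1*1849) = 261147 + 1/(-249 - 1849) = 261147 + 1/(-2098) = 261147 - 1/2098 = 547886405/2098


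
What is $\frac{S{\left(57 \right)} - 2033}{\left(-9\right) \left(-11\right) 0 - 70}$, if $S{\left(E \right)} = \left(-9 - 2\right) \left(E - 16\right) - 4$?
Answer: $\frac{1244}{35} \approx 35.543$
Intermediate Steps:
$S{\left(E \right)} = 172 - 11 E$ ($S{\left(E \right)} = - 11 \left(-16 + E\right) - 4 = \left(176 - 11 E\right) - 4 = 172 - 11 E$)
$\frac{S{\left(57 \right)} - 2033}{\left(-9\right) \left(-11\right) 0 - 70} = \frac{\left(172 - 627\right) - 2033}{\left(-9\right) \left(-11\right) 0 - 70} = \frac{\left(172 - 627\right) - 2033}{99 \cdot 0 - 70} = \frac{-455 - 2033}{0 - 70} = - \frac{2488}{-70} = \left(-2488\right) \left(- \frac{1}{70}\right) = \frac{1244}{35}$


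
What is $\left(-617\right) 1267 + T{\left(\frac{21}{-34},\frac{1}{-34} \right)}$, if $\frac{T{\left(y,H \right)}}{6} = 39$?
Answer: $-781505$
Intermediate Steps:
$T{\left(y,H \right)} = 234$ ($T{\left(y,H \right)} = 6 \cdot 39 = 234$)
$\left(-617\right) 1267 + T{\left(\frac{21}{-34},\frac{1}{-34} \right)} = \left(-617\right) 1267 + 234 = -781739 + 234 = -781505$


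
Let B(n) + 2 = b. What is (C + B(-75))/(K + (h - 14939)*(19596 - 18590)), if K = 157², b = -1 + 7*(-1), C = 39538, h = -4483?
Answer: -39528/19513883 ≈ -0.0020256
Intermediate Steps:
b = -8 (b = -1 - 7 = -8)
B(n) = -10 (B(n) = -2 - 8 = -10)
K = 24649
(C + B(-75))/(K + (h - 14939)*(19596 - 18590)) = (39538 - 10)/(24649 + (-4483 - 14939)*(19596 - 18590)) = 39528/(24649 - 19422*1006) = 39528/(24649 - 19538532) = 39528/(-19513883) = 39528*(-1/19513883) = -39528/19513883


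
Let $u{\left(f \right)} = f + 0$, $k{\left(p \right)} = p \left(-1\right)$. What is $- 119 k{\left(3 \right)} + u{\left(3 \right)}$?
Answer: $360$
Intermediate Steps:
$k{\left(p \right)} = - p$
$u{\left(f \right)} = f$
$- 119 k{\left(3 \right)} + u{\left(3 \right)} = - 119 \left(\left(-1\right) 3\right) + 3 = \left(-119\right) \left(-3\right) + 3 = 357 + 3 = 360$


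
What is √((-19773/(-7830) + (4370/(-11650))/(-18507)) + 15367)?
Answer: √961391622722086102422/250103598 ≈ 123.97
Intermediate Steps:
√((-19773/(-7830) + (4370/(-11650))/(-18507)) + 15367) = √((-19773*(-1/7830) + (4370*(-1/11650))*(-1/18507)) + 15367) = √((2197/870 - 437/1165*(-1/18507)) + 15367) = √((2197/870 + 437/21560655) + 15367) = √(631588523/250103598 + 15367) = √(3843973578989/250103598) = √961391622722086102422/250103598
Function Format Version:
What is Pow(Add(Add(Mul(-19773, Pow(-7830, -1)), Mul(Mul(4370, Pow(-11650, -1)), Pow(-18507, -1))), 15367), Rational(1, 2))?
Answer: Mul(Rational(1, 250103598), Pow(961391622722086102422, Rational(1, 2))) ≈ 123.97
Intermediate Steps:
Pow(Add(Add(Mul(-19773, Pow(-7830, -1)), Mul(Mul(4370, Pow(-11650, -1)), Pow(-18507, -1))), 15367), Rational(1, 2)) = Pow(Add(Add(Mul(-19773, Rational(-1, 7830)), Mul(Mul(4370, Rational(-1, 11650)), Rational(-1, 18507))), 15367), Rational(1, 2)) = Pow(Add(Add(Rational(2197, 870), Mul(Rational(-437, 1165), Rational(-1, 18507))), 15367), Rational(1, 2)) = Pow(Add(Add(Rational(2197, 870), Rational(437, 21560655)), 15367), Rational(1, 2)) = Pow(Add(Rational(631588523, 250103598), 15367), Rational(1, 2)) = Pow(Rational(3843973578989, 250103598), Rational(1, 2)) = Mul(Rational(1, 250103598), Pow(961391622722086102422, Rational(1, 2)))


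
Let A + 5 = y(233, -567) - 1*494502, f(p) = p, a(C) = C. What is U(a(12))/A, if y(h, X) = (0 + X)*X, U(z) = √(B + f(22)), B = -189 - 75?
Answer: -11*I*√2/173018 ≈ -8.9912e-5*I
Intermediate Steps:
B = -264
U(z) = 11*I*√2 (U(z) = √(-264 + 22) = √(-242) = 11*I*√2)
y(h, X) = X² (y(h, X) = X*X = X²)
A = -173018 (A = -5 + ((-567)² - 1*494502) = -5 + (321489 - 494502) = -5 - 173013 = -173018)
U(a(12))/A = (11*I*√2)/(-173018) = (11*I*√2)*(-1/173018) = -11*I*√2/173018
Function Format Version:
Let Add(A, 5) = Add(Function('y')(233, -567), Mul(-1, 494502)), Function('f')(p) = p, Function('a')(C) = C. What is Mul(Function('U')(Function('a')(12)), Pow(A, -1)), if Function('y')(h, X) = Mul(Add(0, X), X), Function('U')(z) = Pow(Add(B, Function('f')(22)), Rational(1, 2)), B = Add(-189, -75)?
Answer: Mul(Rational(-11, 173018), I, Pow(2, Rational(1, 2))) ≈ Mul(-8.9912e-5, I)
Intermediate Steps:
B = -264
Function('U')(z) = Mul(11, I, Pow(2, Rational(1, 2))) (Function('U')(z) = Pow(Add(-264, 22), Rational(1, 2)) = Pow(-242, Rational(1, 2)) = Mul(11, I, Pow(2, Rational(1, 2))))
Function('y')(h, X) = Pow(X, 2) (Function('y')(h, X) = Mul(X, X) = Pow(X, 2))
A = -173018 (A = Add(-5, Add(Pow(-567, 2), Mul(-1, 494502))) = Add(-5, Add(321489, -494502)) = Add(-5, -173013) = -173018)
Mul(Function('U')(Function('a')(12)), Pow(A, -1)) = Mul(Mul(11, I, Pow(2, Rational(1, 2))), Pow(-173018, -1)) = Mul(Mul(11, I, Pow(2, Rational(1, 2))), Rational(-1, 173018)) = Mul(Rational(-11, 173018), I, Pow(2, Rational(1, 2)))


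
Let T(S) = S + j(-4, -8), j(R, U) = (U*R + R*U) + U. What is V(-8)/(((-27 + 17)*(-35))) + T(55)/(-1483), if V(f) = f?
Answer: -25357/259525 ≈ -0.097705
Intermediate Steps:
j(R, U) = U + 2*R*U (j(R, U) = (R*U + R*U) + U = 2*R*U + U = U + 2*R*U)
T(S) = 56 + S (T(S) = S - 8*(1 + 2*(-4)) = S - 8*(1 - 8) = S - 8*(-7) = S + 56 = 56 + S)
V(-8)/(((-27 + 17)*(-35))) + T(55)/(-1483) = -8*(-1/(35*(-27 + 17))) + (56 + 55)/(-1483) = -8/((-10*(-35))) + 111*(-1/1483) = -8/350 - 111/1483 = -8*1/350 - 111/1483 = -4/175 - 111/1483 = -25357/259525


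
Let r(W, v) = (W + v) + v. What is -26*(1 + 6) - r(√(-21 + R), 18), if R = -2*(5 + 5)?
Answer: -218 - I*√41 ≈ -218.0 - 6.4031*I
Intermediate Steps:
R = -20 (R = -2*10 = -20)
r(W, v) = W + 2*v
-26*(1 + 6) - r(√(-21 + R), 18) = -26*(1 + 6) - (√(-21 - 20) + 2*18) = -26*7 - (√(-41) + 36) = -182 - (I*√41 + 36) = -182 - (36 + I*√41) = -182 + (-36 - I*√41) = -218 - I*√41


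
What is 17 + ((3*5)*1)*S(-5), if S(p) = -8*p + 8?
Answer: 737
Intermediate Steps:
S(p) = 8 - 8*p
17 + ((3*5)*1)*S(-5) = 17 + ((3*5)*1)*(8 - 8*(-5)) = 17 + (15*1)*(8 + 40) = 17 + 15*48 = 17 + 720 = 737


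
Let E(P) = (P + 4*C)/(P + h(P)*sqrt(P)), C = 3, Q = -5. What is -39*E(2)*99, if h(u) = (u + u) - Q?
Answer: 54054/79 - 243243*sqrt(2)/79 ≈ -3670.2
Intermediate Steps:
h(u) = 5 + 2*u (h(u) = (u + u) - 1*(-5) = 2*u + 5 = 5 + 2*u)
E(P) = (12 + P)/(P + sqrt(P)*(5 + 2*P)) (E(P) = (P + 4*3)/(P + (5 + 2*P)*sqrt(P)) = (P + 12)/(P + sqrt(P)*(5 + 2*P)) = (12 + P)/(P + sqrt(P)*(5 + 2*P)))
-39*E(2)*99 = -39*(12 + 2)/(2 + sqrt(2)*(5 + 2*2))*99 = -39*14/(2 + sqrt(2)*(5 + 4))*99 = -39*14/(2 + sqrt(2)*9)*99 = -39*14/(2 + 9*sqrt(2))*99 = -546/(2 + 9*sqrt(2))*99 = -54054/(2 + 9*sqrt(2))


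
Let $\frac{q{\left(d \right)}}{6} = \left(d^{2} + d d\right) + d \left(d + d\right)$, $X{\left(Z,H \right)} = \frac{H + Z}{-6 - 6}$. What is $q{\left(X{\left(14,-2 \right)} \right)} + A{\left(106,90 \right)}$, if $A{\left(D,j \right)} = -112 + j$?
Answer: $2$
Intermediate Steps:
$X{\left(Z,H \right)} = - \frac{H}{12} - \frac{Z}{12}$ ($X{\left(Z,H \right)} = \frac{H + Z}{-12} = \left(H + Z\right) \left(- \frac{1}{12}\right) = - \frac{H}{12} - \frac{Z}{12}$)
$q{\left(d \right)} = 24 d^{2}$ ($q{\left(d \right)} = 6 \left(\left(d^{2} + d d\right) + d \left(d + d\right)\right) = 6 \left(\left(d^{2} + d^{2}\right) + d 2 d\right) = 6 \left(2 d^{2} + 2 d^{2}\right) = 6 \cdot 4 d^{2} = 24 d^{2}$)
$q{\left(X{\left(14,-2 \right)} \right)} + A{\left(106,90 \right)} = 24 \left(\left(- \frac{1}{12}\right) \left(-2\right) - \frac{7}{6}\right)^{2} + \left(-112 + 90\right) = 24 \left(\frac{1}{6} - \frac{7}{6}\right)^{2} - 22 = 24 \left(-1\right)^{2} - 22 = 24 \cdot 1 - 22 = 24 - 22 = 2$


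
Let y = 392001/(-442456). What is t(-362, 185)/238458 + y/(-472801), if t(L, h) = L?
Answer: -37817310818107/24941948414853624 ≈ -0.0015162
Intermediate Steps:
y = -392001/442456 (y = 392001*(-1/442456) = -392001/442456 ≈ -0.88597)
t(-362, 185)/238458 + y/(-472801) = -362/238458 - 392001/442456/(-472801) = -362*1/238458 - 392001/442456*(-1/472801) = -181/119229 + 392001/209193639256 = -37817310818107/24941948414853624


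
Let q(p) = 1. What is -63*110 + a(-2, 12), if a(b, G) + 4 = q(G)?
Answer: -6933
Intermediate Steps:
a(b, G) = -3 (a(b, G) = -4 + 1 = -3)
-63*110 + a(-2, 12) = -63*110 - 3 = -6930 - 3 = -6933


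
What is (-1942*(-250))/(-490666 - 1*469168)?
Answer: -242750/479917 ≈ -0.50582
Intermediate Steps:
(-1942*(-250))/(-490666 - 1*469168) = 485500/(-490666 - 469168) = 485500/(-959834) = 485500*(-1/959834) = -242750/479917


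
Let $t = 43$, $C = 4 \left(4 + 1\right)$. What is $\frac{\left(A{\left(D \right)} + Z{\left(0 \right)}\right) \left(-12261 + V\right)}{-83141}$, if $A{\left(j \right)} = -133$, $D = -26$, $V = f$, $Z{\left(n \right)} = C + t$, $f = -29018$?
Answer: $- \frac{2889530}{83141} \approx -34.755$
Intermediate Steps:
$C = 20$ ($C = 4 \cdot 5 = 20$)
$Z{\left(n \right)} = 63$ ($Z{\left(n \right)} = 20 + 43 = 63$)
$V = -29018$
$\frac{\left(A{\left(D \right)} + Z{\left(0 \right)}\right) \left(-12261 + V\right)}{-83141} = \frac{\left(-133 + 63\right) \left(-12261 - 29018\right)}{-83141} = \left(-70\right) \left(-41279\right) \left(- \frac{1}{83141}\right) = 2889530 \left(- \frac{1}{83141}\right) = - \frac{2889530}{83141}$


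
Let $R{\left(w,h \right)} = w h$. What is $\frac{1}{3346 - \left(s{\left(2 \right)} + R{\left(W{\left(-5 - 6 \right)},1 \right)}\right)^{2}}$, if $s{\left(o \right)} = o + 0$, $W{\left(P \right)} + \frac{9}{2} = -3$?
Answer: $\frac{4}{13263} \approx 0.00030159$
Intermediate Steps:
$W{\left(P \right)} = - \frac{15}{2}$ ($W{\left(P \right)} = - \frac{9}{2} - 3 = - \frac{15}{2}$)
$R{\left(w,h \right)} = h w$
$s{\left(o \right)} = o$
$\frac{1}{3346 - \left(s{\left(2 \right)} + R{\left(W{\left(-5 - 6 \right)},1 \right)}\right)^{2}} = \frac{1}{3346 - \left(2 + 1 \left(- \frac{15}{2}\right)\right)^{2}} = \frac{1}{3346 - \left(2 - \frac{15}{2}\right)^{2}} = \frac{1}{3346 - \left(- \frac{11}{2}\right)^{2}} = \frac{1}{3346 - \frac{121}{4}} = \frac{1}{\frac{13263}{4}} = \frac{4}{13263}$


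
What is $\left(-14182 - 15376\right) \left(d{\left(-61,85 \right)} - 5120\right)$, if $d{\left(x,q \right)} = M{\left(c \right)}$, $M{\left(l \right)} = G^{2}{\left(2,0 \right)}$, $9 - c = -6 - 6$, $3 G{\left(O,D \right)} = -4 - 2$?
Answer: $151218728$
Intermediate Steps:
$G{\left(O,D \right)} = -2$ ($G{\left(O,D \right)} = \frac{-4 - 2}{3} = \frac{1}{3} \left(-6\right) = -2$)
$c = 21$ ($c = 9 - \left(-6 - 6\right) = 9 - -12 = 9 + 12 = 21$)
$M{\left(l \right)} = 4$ ($M{\left(l \right)} = \left(-2\right)^{2} = 4$)
$d{\left(x,q \right)} = 4$
$\left(-14182 - 15376\right) \left(d{\left(-61,85 \right)} - 5120\right) = \left(-14182 - 15376\right) \left(4 - 5120\right) = \left(-29558\right) \left(-5116\right) = 151218728$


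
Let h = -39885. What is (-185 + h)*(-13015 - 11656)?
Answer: 988566970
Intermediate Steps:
(-185 + h)*(-13015 - 11656) = (-185 - 39885)*(-13015 - 11656) = -40070*(-24671) = 988566970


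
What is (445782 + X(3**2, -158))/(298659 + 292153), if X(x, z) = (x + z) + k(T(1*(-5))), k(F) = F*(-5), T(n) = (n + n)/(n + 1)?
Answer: 891241/1181624 ≈ 0.75425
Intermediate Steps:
T(n) = 2*n/(1 + n) (T(n) = (2*n)/(1 + n) = 2*n/(1 + n))
k(F) = -5*F
X(x, z) = -25/2 + x + z (X(x, z) = (x + z) - 10*1*(-5)/(1 + 1*(-5)) = (x + z) - 10*(-5)/(1 - 5) = (x + z) - 10*(-5)/(-4) = (x + z) - 10*(-5)*(-1)/4 = (x + z) - 5*5/2 = (x + z) - 25/2 = -25/2 + x + z)
(445782 + X(3**2, -158))/(298659 + 292153) = (445782 + (-25/2 + 3**2 - 158))/(298659 + 292153) = (445782 + (-25/2 + 9 - 158))/590812 = (445782 - 323/2)*(1/590812) = (891241/2)*(1/590812) = 891241/1181624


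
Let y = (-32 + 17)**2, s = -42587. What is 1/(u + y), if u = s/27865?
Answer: 27865/6227038 ≈ 0.0044748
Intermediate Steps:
y = 225 (y = (-15)**2 = 225)
u = -42587/27865 ≈ -1.5283
1/(u + y) = 1/(-42587/27865 + 225) = 1/(6227038/27865) = 27865/6227038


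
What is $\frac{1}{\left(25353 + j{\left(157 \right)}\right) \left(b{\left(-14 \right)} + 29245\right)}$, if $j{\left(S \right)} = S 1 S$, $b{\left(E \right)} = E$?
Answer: $\frac{1}{1461608462} \approx 6.8418 \cdot 10^{-10}$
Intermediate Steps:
$j{\left(S \right)} = S^{2}$ ($j{\left(S \right)} = S S = S^{2}$)
$\frac{1}{\left(25353 + j{\left(157 \right)}\right) \left(b{\left(-14 \right)} + 29245\right)} = \frac{1}{\left(25353 + 157^{2}\right) \left(-14 + 29245\right)} = \frac{1}{\left(25353 + 24649\right) 29231} = \frac{1}{50002 \cdot 29231} = \frac{1}{1461608462}$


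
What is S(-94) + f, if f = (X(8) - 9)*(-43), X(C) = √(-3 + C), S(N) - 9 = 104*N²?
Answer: 919340 - 43*√5 ≈ 9.1924e+5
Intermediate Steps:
S(N) = 9 + 104*N²
f = 387 - 43*√5 (f = (√(-3 + 8) - 9)*(-43) = (√5 - 9)*(-43) = (-9 + √5)*(-43) = 387 - 43*√5 ≈ 290.85)
S(-94) + f = (9 + 104*(-94)²) + (387 - 43*√5) = (9 + 104*8836) + (387 - 43*√5) = (9 + 918944) + (387 - 43*√5) = 918953 + (387 - 43*√5) = 919340 - 43*√5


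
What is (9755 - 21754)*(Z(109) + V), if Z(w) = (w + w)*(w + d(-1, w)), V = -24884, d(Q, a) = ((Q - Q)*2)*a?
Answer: 13462878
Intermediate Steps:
d(Q, a) = 0 (d(Q, a) = (0*2)*a = 0*a = 0)
Z(w) = 2*w² (Z(w) = (w + w)*(w + 0) = (2*w)*w = 2*w²)
(9755 - 21754)*(Z(109) + V) = (9755 - 21754)*(2*109² - 24884) = -11999*(2*11881 - 24884) = -11999*(23762 - 24884) = -11999*(-1122) = 13462878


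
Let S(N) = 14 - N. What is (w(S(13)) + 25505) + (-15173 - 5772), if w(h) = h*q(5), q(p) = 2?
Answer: 4562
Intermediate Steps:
w(h) = 2*h (w(h) = h*2 = 2*h)
(w(S(13)) + 25505) + (-15173 - 5772) = (2*(14 - 1*13) + 25505) + (-15173 - 5772) = (2*(14 - 13) + 25505) - 20945 = (2*1 + 25505) - 20945 = (2 + 25505) - 20945 = 25507 - 20945 = 4562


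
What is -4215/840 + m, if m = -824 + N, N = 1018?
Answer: 10583/56 ≈ 188.98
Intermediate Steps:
m = 194 (m = -824 + 1018 = 194)
-4215/840 + m = -4215/840 + 194 = -4215*1/840 + 194 = -281/56 + 194 = 10583/56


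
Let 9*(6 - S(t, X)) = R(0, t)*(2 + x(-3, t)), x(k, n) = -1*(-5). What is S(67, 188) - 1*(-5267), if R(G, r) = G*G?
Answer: 5273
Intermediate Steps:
R(G, r) = G**2
x(k, n) = 5
S(t, X) = 6 (S(t, X) = 6 - 0**2*(2 + 5)/9 = 6 - 0*7 = 6 - 1/9*0 = 6 + 0 = 6)
S(67, 188) - 1*(-5267) = 6 - 1*(-5267) = 6 + 5267 = 5273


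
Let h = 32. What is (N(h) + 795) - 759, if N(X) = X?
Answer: 68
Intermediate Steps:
(N(h) + 795) - 759 = (32 + 795) - 759 = 827 - 759 = 68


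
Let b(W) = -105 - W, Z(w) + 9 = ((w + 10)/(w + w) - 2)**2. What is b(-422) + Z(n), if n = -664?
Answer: 136797969/440896 ≈ 310.27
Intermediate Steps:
Z(w) = -9 + (-2 + (10 + w)/(2*w))**2 (Z(w) = -9 + ((w + 10)/(w + w) - 2)**2 = -9 + ((10 + w)/((2*w)) - 2)**2 = -9 + ((10 + w)*(1/(2*w)) - 2)**2 = -9 + ((10 + w)/(2*w) - 2)**2 = -9 + (-2 + (10 + w)/(2*w))**2)
b(-422) + Z(n) = (-105 - 1*(-422)) + (-27/4 - 15/(-664) + 25/(-664)**2) = (-105 + 422) + (-27/4 - 15*(-1/664) + 25*(1/440896)) = 317 + (-27/4 + 15/664 + 25/440896) = 317 - 2966063/440896 = 136797969/440896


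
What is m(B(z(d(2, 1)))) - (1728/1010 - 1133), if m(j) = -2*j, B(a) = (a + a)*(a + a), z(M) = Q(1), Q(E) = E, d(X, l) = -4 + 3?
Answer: 567261/505 ≈ 1123.3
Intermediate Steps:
d(X, l) = -1
z(M) = 1
B(a) = 4*a² (B(a) = (2*a)*(2*a) = 4*a²)
m(B(z(d(2, 1)))) - (1728/1010 - 1133) = -8*1² - (1728/1010 - 1133) = -8 - (1728*(1/1010) - 1133) = -2*4 - (864/505 - 1133) = -8 - 1*(-571301/505) = -8 + 571301/505 = 567261/505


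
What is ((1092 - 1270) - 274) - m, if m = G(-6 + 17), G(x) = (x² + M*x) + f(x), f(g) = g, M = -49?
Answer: -45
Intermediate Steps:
G(x) = x² - 48*x (G(x) = (x² - 49*x) + x = x² - 48*x)
m = -407 (m = (-6 + 17)*(-48 + (-6 + 17)) = 11*(-48 + 11) = 11*(-37) = -407)
((1092 - 1270) - 274) - m = ((1092 - 1270) - 274) - 1*(-407) = (-178 - 274) + 407 = -452 + 407 = -45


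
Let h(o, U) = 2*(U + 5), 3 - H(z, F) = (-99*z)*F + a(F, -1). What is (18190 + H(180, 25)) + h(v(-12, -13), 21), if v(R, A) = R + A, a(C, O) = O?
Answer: 463746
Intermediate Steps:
v(R, A) = A + R
H(z, F) = 4 + 99*F*z (H(z, F) = 3 - ((-99*z)*F - 1) = 3 - (-99*F*z - 1) = 3 - (-1 - 99*F*z) = 3 + (1 + 99*F*z) = 4 + 99*F*z)
h(o, U) = 10 + 2*U (h(o, U) = 2*(5 + U) = 10 + 2*U)
(18190 + H(180, 25)) + h(v(-12, -13), 21) = (18190 + (4 + 99*25*180)) + (10 + 2*21) = (18190 + (4 + 445500)) + (10 + 42) = (18190 + 445504) + 52 = 463694 + 52 = 463746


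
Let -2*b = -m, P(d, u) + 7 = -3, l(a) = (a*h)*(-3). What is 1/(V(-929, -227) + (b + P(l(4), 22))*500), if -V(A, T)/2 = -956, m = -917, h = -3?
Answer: -1/232338 ≈ -4.3041e-6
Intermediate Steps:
l(a) = 9*a (l(a) = (a*(-3))*(-3) = -3*a*(-3) = 9*a)
P(d, u) = -10 (P(d, u) = -7 - 3 = -10)
V(A, T) = 1912 (V(A, T) = -2*(-956) = 1912)
b = -917/2 (b = -(-1)*(-917)/2 = -1/2*917 = -917/2 ≈ -458.50)
1/(V(-929, -227) + (b + P(l(4), 22))*500) = 1/(1912 + (-917/2 - 10)*500) = 1/(1912 - 937/2*500) = 1/(1912 - 234250) = 1/(-232338) = -1/232338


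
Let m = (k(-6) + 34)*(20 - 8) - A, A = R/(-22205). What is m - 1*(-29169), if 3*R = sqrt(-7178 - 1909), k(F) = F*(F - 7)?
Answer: 30513 + I*sqrt(9087)/66615 ≈ 30513.0 + 0.001431*I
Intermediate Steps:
k(F) = F*(-7 + F)
R = I*sqrt(9087)/3 (R = sqrt(-7178 - 1909)/3 = sqrt(-9087)/3 = (I*sqrt(9087))/3 = I*sqrt(9087)/3 ≈ 31.775*I)
A = -I*sqrt(9087)/66615 (A = (I*sqrt(9087)/3)/(-22205) = (I*sqrt(9087)/3)*(-1/22205) = -I*sqrt(9087)/66615 ≈ -0.001431*I)
m = 1344 + I*sqrt(9087)/66615 (m = (-6*(-7 - 6) + 34)*(20 - 8) - (-1)*I*sqrt(9087)/66615 = (-6*(-13) + 34)*12 + I*sqrt(9087)/66615 = (78 + 34)*12 + I*sqrt(9087)/66615 = 112*12 + I*sqrt(9087)/66615 = 1344 + I*sqrt(9087)/66615 ≈ 1344.0 + 0.001431*I)
m - 1*(-29169) = (1344 + I*sqrt(9087)/66615) - 1*(-29169) = (1344 + I*sqrt(9087)/66615) + 29169 = 30513 + I*sqrt(9087)/66615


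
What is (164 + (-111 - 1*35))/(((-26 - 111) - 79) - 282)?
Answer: -3/83 ≈ -0.036145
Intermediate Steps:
(164 + (-111 - 1*35))/(((-26 - 111) - 79) - 282) = (164 + (-111 - 35))/((-137 - 79) - 282) = (164 - 146)/(-216 - 282) = 18/(-498) = 18*(-1/498) = -3/83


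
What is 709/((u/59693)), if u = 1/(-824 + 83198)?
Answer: 3486260188038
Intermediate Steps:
u = 1/82374 ≈ 1.2140e-5
709/((u/59693)) = 709/(((1/82374)/59693)) = 709/(((1/82374)*(1/59693))) = 709/(1/4917151182) = 709*4917151182 = 3486260188038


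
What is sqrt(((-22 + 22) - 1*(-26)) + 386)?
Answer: 2*sqrt(103) ≈ 20.298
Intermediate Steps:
sqrt(((-22 + 22) - 1*(-26)) + 386) = sqrt((0 + 26) + 386) = sqrt(26 + 386) = sqrt(412) = 2*sqrt(103)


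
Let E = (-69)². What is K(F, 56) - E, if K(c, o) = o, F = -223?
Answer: -4705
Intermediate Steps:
E = 4761
K(F, 56) - E = 56 - 1*4761 = 56 - 4761 = -4705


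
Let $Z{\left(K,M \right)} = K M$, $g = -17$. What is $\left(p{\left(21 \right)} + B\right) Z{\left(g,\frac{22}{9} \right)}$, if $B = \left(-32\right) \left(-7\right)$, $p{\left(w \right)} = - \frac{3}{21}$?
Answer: $- \frac{586058}{63} \approx -9302.5$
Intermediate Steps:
$p{\left(w \right)} = - \frac{1}{7}$ ($p{\left(w \right)} = \left(-3\right) \frac{1}{21} = - \frac{1}{7}$)
$B = 224$
$\left(p{\left(21 \right)} + B\right) Z{\left(g,\frac{22}{9} \right)} = \left(- \frac{1}{7} + 224\right) \left(- 17 \cdot \frac{22}{9}\right) = \frac{1567 \left(- 17 \cdot 22 \cdot \frac{1}{9}\right)}{7} = \frac{1567 \left(\left(-17\right) \frac{22}{9}\right)}{7} = \frac{1567}{7} \left(- \frac{374}{9}\right) = - \frac{586058}{63}$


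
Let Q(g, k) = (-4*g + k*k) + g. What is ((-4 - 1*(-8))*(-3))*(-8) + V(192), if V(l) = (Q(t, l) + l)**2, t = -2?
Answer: 1373591940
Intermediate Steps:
Q(g, k) = k**2 - 3*g (Q(g, k) = (-4*g + k**2) + g = (k**2 - 4*g) + g = k**2 - 3*g)
V(l) = (6 + l + l**2)**2 (V(l) = ((l**2 - 3*(-2)) + l)**2 = ((l**2 + 6) + l)**2 = ((6 + l**2) + l)**2 = (6 + l + l**2)**2)
((-4 - 1*(-8))*(-3))*(-8) + V(192) = ((-4 - 1*(-8))*(-3))*(-8) + (6 + 192 + 192**2)**2 = ((-4 + 8)*(-3))*(-8) + (6 + 192 + 36864)**2 = (4*(-3))*(-8) + 37062**2 = -12*(-8) + 1373591844 = 96 + 1373591844 = 1373591940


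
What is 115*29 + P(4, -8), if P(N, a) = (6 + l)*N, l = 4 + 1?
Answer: 3379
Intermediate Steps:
l = 5
P(N, a) = 11*N (P(N, a) = (6 + 5)*N = 11*N)
115*29 + P(4, -8) = 115*29 + 11*4 = 3335 + 44 = 3379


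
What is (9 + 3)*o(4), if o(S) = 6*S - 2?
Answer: 264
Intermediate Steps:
o(S) = -2 + 6*S
(9 + 3)*o(4) = (9 + 3)*(-2 + 6*4) = 12*(-2 + 24) = 12*22 = 264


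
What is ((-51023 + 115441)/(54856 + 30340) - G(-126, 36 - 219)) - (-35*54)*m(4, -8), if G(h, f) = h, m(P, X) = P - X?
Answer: 971522197/42598 ≈ 22807.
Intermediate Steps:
((-51023 + 115441)/(54856 + 30340) - G(-126, 36 - 219)) - (-35*54)*m(4, -8) = ((-51023 + 115441)/(54856 + 30340) - 1*(-126)) - (-35*54)*(4 - 1*(-8)) = (64418/85196 + 126) - (-1890)*(4 + 8) = (64418*(1/85196) + 126) - (-1890)*12 = (32209/42598 + 126) - 1*(-22680) = 5399557/42598 + 22680 = 971522197/42598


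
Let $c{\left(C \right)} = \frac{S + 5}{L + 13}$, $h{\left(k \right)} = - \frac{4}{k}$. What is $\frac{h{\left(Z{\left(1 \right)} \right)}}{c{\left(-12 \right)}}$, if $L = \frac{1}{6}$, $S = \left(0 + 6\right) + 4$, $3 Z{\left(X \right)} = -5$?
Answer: $\frac{158}{75} \approx 2.1067$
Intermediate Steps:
$Z{\left(X \right)} = - \frac{5}{3}$ ($Z{\left(X \right)} = \frac{1}{3} \left(-5\right) = - \frac{5}{3}$)
$S = 10$ ($S = 6 + 4 = 10$)
$L = \frac{1}{6} \approx 0.16667$
$c{\left(C \right)} = \frac{90}{79}$ ($c{\left(C \right)} = \frac{10 + 5}{\frac{1}{6} + 13} = \frac{15}{\frac{79}{6}} = 15 \cdot \frac{6}{79} = \frac{90}{79}$)
$\frac{h{\left(Z{\left(1 \right)} \right)}}{c{\left(-12 \right)}} = \frac{\left(-4\right) \frac{1}{- \frac{5}{3}}}{\frac{90}{79}} = \left(-4\right) \left(- \frac{3}{5}\right) \frac{79}{90} = \frac{12}{5} \cdot \frac{79}{90} = \frac{158}{75}$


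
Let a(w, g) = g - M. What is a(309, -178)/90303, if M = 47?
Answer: -75/30101 ≈ -0.0024916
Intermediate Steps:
a(w, g) = -47 + g (a(w, g) = g - 1*47 = g - 47 = -47 + g)
a(309, -178)/90303 = (-47 - 178)/90303 = -225*1/90303 = -75/30101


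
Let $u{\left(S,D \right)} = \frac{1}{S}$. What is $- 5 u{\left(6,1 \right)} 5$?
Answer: $- \frac{25}{6} \approx -4.1667$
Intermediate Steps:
$- 5 u{\left(6,1 \right)} 5 = - \frac{5}{6} \cdot 5 = \left(-5\right) \frac{1}{6} \cdot 5 = \left(- \frac{5}{6}\right) 5 = - \frac{25}{6}$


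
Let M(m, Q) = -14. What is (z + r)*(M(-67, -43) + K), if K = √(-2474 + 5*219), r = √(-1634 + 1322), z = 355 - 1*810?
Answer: (14 - I*√1379)*(455 - 2*I*√78) ≈ 5714.1 - 17144.0*I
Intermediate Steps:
z = -455 (z = 355 - 810 = -455)
r = 2*I*√78 (r = √(-312) = 2*I*√78 ≈ 17.664*I)
K = I*√1379 (K = √(-2474 + 1095) = √(-1379) = I*√1379 ≈ 37.135*I)
(z + r)*(M(-67, -43) + K) = (-455 + 2*I*√78)*(-14 + I*√1379)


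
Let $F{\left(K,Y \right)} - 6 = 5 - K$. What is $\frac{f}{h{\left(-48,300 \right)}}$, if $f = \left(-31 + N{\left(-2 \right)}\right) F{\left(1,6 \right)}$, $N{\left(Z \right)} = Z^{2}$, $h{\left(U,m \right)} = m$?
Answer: $- \frac{9}{10} \approx -0.9$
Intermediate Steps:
$F{\left(K,Y \right)} = 11 - K$ ($F{\left(K,Y \right)} = 6 - \left(-5 + K\right) = 11 - K$)
$f = -270$ ($f = \left(-31 + \left(-2\right)^{2}\right) \left(11 - 1\right) = \left(-31 + 4\right) \left(11 - 1\right) = \left(-27\right) 10 = -270$)
$\frac{f}{h{\left(-48,300 \right)}} = - \frac{270}{300} = \left(-270\right) \frac{1}{300} = - \frac{9}{10}$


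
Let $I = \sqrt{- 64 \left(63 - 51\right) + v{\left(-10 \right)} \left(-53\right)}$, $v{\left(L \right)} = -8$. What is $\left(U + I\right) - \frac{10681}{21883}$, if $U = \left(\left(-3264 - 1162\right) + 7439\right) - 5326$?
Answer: $- \frac{50626060}{21883} + 2 i \sqrt{86} \approx -2313.5 + 18.547 i$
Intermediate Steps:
$I = 2 i \sqrt{86}$ ($I = \sqrt{- 64 \left(63 - 51\right) - -424} = \sqrt{\left(-64\right) 12 + 424} = \sqrt{-768 + 424} = \sqrt{-344} = 2 i \sqrt{86} \approx 18.547 i$)
$U = -2313$ ($U = \left(\left(-3264 - 1162\right) + 7439\right) - 5326 = \left(-4426 + 7439\right) - 5326 = 3013 - 5326 = -2313$)
$\left(U + I\right) - \frac{10681}{21883} = \left(-2313 + 2 i \sqrt{86}\right) - \frac{10681}{21883} = - \frac{50626060}{21883} + 2 i \sqrt{86}$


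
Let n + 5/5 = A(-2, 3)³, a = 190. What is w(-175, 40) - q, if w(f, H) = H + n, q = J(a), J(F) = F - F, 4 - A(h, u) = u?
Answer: 40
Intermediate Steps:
A(h, u) = 4 - u
J(F) = 0
q = 0
n = 0 (n = -1 + (4 - 1*3)³ = -1 + (4 - 3)³ = -1 + 1³ = -1 + 1 = 0)
w(f, H) = H (w(f, H) = H + 0 = H)
w(-175, 40) - q = 40 - 1*0 = 40 + 0 = 40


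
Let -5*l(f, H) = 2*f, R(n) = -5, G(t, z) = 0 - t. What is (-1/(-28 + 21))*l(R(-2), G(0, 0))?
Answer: 2/7 ≈ 0.28571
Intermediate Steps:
G(t, z) = -t
l(f, H) = -2*f/5
(-1/(-28 + 21))*l(R(-2), G(0, 0)) = (-1/(-28 + 21))*(-⅖*(-5)) = (-1/(-7))*2 = -⅐*(-1)*2 = (⅐)*2 = 2/7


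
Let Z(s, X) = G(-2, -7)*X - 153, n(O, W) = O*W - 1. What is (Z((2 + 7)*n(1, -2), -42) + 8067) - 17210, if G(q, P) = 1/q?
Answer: -9275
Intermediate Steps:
G(q, P) = 1/q
n(O, W) = -1 + O*W
Z(s, X) = -153 - X/2 (Z(s, X) = X/(-2) - 153 = -X/2 - 153 = -153 - X/2)
(Z((2 + 7)*n(1, -2), -42) + 8067) - 17210 = ((-153 - 1/2*(-42)) + 8067) - 17210 = ((-153 + 21) + 8067) - 17210 = (-132 + 8067) - 17210 = 7935 - 17210 = -9275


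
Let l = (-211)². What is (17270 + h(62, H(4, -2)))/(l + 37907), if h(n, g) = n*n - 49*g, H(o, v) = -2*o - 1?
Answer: 7185/27476 ≈ 0.26150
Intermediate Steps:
H(o, v) = -1 - 2*o
h(n, g) = n² - 49*g
l = 44521
(17270 + h(62, H(4, -2)))/(l + 37907) = (17270 + (62² - 49*(-1 - 2*4)))/(44521 + 37907) = (17270 + (3844 - 49*(-1 - 8)))/82428 = (17270 + (3844 - 49*(-9)))*(1/82428) = (17270 + (3844 + 441))*(1/82428) = (17270 + 4285)*(1/82428) = 21555*(1/82428) = 7185/27476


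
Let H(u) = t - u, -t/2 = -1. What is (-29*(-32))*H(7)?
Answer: -4640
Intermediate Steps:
t = 2 (t = -2*(-1) = 2)
H(u) = 2 - u
(-29*(-32))*H(7) = (-29*(-32))*(2 - 1*7) = 928*(2 - 7) = 928*(-5) = -4640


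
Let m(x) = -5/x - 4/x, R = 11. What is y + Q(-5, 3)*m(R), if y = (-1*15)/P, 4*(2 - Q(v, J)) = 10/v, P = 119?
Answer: -5685/2618 ≈ -2.1715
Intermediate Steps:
Q(v, J) = 2 - 5/(2*v)
y = -15/119 (y = -1*15/119 = -15*1/119 = -15/119 ≈ -0.12605)
m(x) = -9/x
y + Q(-5, 3)*m(R) = -15/119 + (2 - 5/2/(-5))*(-9/11) = -15/119 + (2 - 5/2*(-⅕))*(-9*1/11) = -15/119 + (2 + ½)*(-9/11) = -15/119 + (5/2)*(-9/11) = -15/119 - 45/22 = -5685/2618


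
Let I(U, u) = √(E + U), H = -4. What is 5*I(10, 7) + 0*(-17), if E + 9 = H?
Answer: 5*I*√3 ≈ 8.6602*I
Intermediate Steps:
E = -13 (E = -9 - 4 = -13)
I(U, u) = √(-13 + U)
5*I(10, 7) + 0*(-17) = 5*√(-13 + 10) + 0*(-17) = 5*√(-3) + 0 = 5*(I*√3) + 0 = 5*I*√3 + 0 = 5*I*√3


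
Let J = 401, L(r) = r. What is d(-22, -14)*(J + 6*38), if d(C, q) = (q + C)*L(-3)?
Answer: 67932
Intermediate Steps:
d(C, q) = -3*C - 3*q (d(C, q) = (q + C)*(-3) = (C + q)*(-3) = -3*C - 3*q)
d(-22, -14)*(J + 6*38) = (-3*(-22) - 3*(-14))*(401 + 6*38) = (66 + 42)*(401 + 228) = 108*629 = 67932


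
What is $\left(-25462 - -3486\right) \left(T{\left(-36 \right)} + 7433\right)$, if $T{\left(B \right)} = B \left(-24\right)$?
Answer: $-182334872$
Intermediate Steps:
$T{\left(B \right)} = - 24 B$
$\left(-25462 - -3486\right) \left(T{\left(-36 \right)} + 7433\right) = \left(-25462 - -3486\right) \left(\left(-24\right) \left(-36\right) + 7433\right) = \left(-25462 + \left(-89 + 3575\right)\right) \left(864 + 7433\right) = \left(-25462 + 3486\right) 8297 = \left(-21976\right) 8297 = -182334872$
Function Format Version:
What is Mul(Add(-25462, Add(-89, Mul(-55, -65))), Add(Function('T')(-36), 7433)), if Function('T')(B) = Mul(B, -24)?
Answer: -182334872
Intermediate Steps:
Function('T')(B) = Mul(-24, B)
Mul(Add(-25462, Add(-89, Mul(-55, -65))), Add(Function('T')(-36), 7433)) = Mul(Add(-25462, Add(-89, Mul(-55, -65))), Add(Mul(-24, -36), 7433)) = Mul(Add(-25462, Add(-89, 3575)), Add(864, 7433)) = Mul(Add(-25462, 3486), 8297) = Mul(-21976, 8297) = -182334872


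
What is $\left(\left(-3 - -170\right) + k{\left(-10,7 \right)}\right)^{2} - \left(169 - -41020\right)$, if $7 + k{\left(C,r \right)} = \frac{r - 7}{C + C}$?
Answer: $-15589$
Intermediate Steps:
$k{\left(C,r \right)} = -7 + \frac{-7 + r}{2 C}$ ($k{\left(C,r \right)} = -7 + \frac{r - 7}{C + C} = -7 + \frac{-7 + r}{2 C}$)
$\left(\left(-3 - -170\right) + k{\left(-10,7 \right)}\right)^{2} - \left(169 - -41020\right) = \left(\left(-3 - -170\right) + \frac{-7 + 7 - -140}{2 \left(-10\right)}\right)^{2} - \left(169 - -41020\right) = \left(\left(-3 + 170\right) + \frac{1}{2} \left(- \frac{1}{10}\right) \left(-7 + 7 + 140\right)\right)^{2} - \left(169 + 41020\right) = \left(167 + \frac{1}{2} \left(- \frac{1}{10}\right) 140\right)^{2} - 41189 = \left(167 - 7\right)^{2} - 41189 = 160^{2} - 41189 = 25600 - 41189 = -15589$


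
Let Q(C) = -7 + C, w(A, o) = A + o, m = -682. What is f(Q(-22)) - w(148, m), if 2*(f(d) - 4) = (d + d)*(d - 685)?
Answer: 21244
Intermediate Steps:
f(d) = 4 + d*(-685 + d) (f(d) = 4 + ((d + d)*(d - 685))/2 = 4 + ((2*d)*(-685 + d))/2 = 4 + (2*d*(-685 + d))/2 = 4 + d*(-685 + d))
f(Q(-22)) - w(148, m) = (4 + (-7 - 22)² - 685*(-7 - 22)) - (148 - 682) = (4 + (-29)² - 685*(-29)) - 1*(-534) = (4 + 841 + 19865) + 534 = 20710 + 534 = 21244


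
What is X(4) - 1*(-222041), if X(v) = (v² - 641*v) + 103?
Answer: 219596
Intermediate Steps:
X(v) = 103 + v² - 641*v
X(4) - 1*(-222041) = (103 + 4² - 641*4) - 1*(-222041) = (103 + 16 - 2564) + 222041 = -2445 + 222041 = 219596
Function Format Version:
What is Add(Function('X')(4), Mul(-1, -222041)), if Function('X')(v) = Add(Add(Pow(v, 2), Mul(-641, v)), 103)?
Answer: 219596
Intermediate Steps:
Function('X')(v) = Add(103, Pow(v, 2), Mul(-641, v))
Add(Function('X')(4), Mul(-1, -222041)) = Add(Add(103, Pow(4, 2), Mul(-641, 4)), Mul(-1, -222041)) = Add(Add(103, 16, -2564), 222041) = Add(-2445, 222041) = 219596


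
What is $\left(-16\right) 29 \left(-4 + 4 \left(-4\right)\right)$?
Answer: $9280$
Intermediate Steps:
$\left(-16\right) 29 \left(-4 + 4 \left(-4\right)\right) = - 464 \left(-4 - 16\right) = \left(-464\right) \left(-20\right) = 9280$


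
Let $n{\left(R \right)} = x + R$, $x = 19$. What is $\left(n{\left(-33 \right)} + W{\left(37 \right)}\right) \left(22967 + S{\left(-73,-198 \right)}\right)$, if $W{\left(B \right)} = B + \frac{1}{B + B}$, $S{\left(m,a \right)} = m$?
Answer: $\frac{19494241}{37} \approx 5.2687 \cdot 10^{5}$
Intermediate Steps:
$W{\left(B \right)} = B + \frac{1}{2 B}$
$n{\left(R \right)} = 19 + R$
$\left(n{\left(-33 \right)} + W{\left(37 \right)}\right) \left(22967 + S{\left(-73,-198 \right)}\right) = \left(\left(19 - 33\right) + \left(37 + \frac{1}{2 \cdot 37}\right)\right) \left(22967 - 73\right) = \left(-14 + \left(37 + \frac{1}{2} \cdot \frac{1}{37}\right)\right) 22894 = \left(-14 + \left(37 + \frac{1}{74}\right)\right) 22894 = \left(-14 + \frac{2739}{74}\right) 22894 = \frac{1703}{74} \cdot 22894 = \frac{19494241}{37}$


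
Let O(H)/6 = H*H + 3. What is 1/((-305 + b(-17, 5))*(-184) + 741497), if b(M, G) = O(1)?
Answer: 1/793201 ≈ 1.2607e-6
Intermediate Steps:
O(H) = 18 + 6*H**2 (O(H) = 6*(H*H + 3) = 6*(H**2 + 3) = 6*(3 + H**2) = 18 + 6*H**2)
b(M, G) = 24 (b(M, G) = 18 + 6*1**2 = 18 + 6*1 = 18 + 6 = 24)
1/((-305 + b(-17, 5))*(-184) + 741497) = 1/((-305 + 24)*(-184) + 741497) = 1/(-281*(-184) + 741497) = 1/(51704 + 741497) = 1/793201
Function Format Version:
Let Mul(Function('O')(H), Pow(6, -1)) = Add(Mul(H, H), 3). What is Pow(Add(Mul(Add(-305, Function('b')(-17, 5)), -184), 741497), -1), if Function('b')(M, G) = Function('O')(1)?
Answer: Rational(1, 793201) ≈ 1.2607e-6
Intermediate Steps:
Function('O')(H) = Add(18, Mul(6, Pow(H, 2))) (Function('O')(H) = Mul(6, Add(Mul(H, H), 3)) = Mul(6, Add(Pow(H, 2), 3)) = Mul(6, Add(3, Pow(H, 2))) = Add(18, Mul(6, Pow(H, 2))))
Function('b')(M, G) = 24 (Function('b')(M, G) = Add(18, Mul(6, Pow(1, 2))) = Add(18, Mul(6, 1)) = Add(18, 6) = 24)
Pow(Add(Mul(Add(-305, Function('b')(-17, 5)), -184), 741497), -1) = Pow(Add(Mul(Add(-305, 24), -184), 741497), -1) = Pow(Add(Mul(-281, -184), 741497), -1) = Pow(Add(51704, 741497), -1) = Pow(793201, -1) = Rational(1, 793201)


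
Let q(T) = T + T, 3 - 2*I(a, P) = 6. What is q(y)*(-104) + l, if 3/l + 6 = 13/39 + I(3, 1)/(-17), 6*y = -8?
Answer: 472490/1707 ≈ 276.80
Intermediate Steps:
I(a, P) = -3/2 (I(a, P) = 3/2 - ½*6 = 3/2 - 3 = -3/2)
y = -4/3 (y = (⅙)*(-8) = -4/3 ≈ -1.3333)
l = -306/569 (l = 3/(-6 + (13/39 - 3/2/(-17))) = 3/(-6 + (13*(1/39) - 3/2*(-1/17))) = 3/(-6 + (⅓ + 3/34)) = 3/(-6 + 43/102) = 3/(-569/102) = 3*(-102/569) = -306/569 ≈ -0.53779)
q(T) = 2*T
q(y)*(-104) + l = (2*(-4/3))*(-104) - 306/569 = -8/3*(-104) - 306/569 = 832/3 - 306/569 = 472490/1707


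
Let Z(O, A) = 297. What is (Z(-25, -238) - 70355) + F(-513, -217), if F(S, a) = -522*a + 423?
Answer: 43639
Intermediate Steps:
F(S, a) = 423 - 522*a
(Z(-25, -238) - 70355) + F(-513, -217) = (297 - 70355) + (423 - 522*(-217)) = -70058 + (423 + 113274) = -70058 + 113697 = 43639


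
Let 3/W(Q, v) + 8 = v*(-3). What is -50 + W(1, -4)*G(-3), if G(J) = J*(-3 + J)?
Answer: -73/2 ≈ -36.500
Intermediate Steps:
W(Q, v) = 3/(-8 - 3*v) (W(Q, v) = 3/(-8 + v*(-3)) = 3/(-8 - 3*v))
-50 + W(1, -4)*G(-3) = -50 + (-3/(8 + 3*(-4)))*(-3*(-3 - 3)) = -50 + (-3/(8 - 12))*(-3*(-6)) = -50 - 3/(-4)*18 = -50 - 3*(-¼)*18 = -50 + (¾)*18 = -50 + 27/2 = -73/2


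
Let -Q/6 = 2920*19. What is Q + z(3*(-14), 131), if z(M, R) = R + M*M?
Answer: -330985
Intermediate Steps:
z(M, R) = R + M**2
Q = -332880 (Q = -17520*19 = -6*55480 = -332880)
Q + z(3*(-14), 131) = -332880 + (131 + (3*(-14))**2) = -332880 + (131 + (-42)**2) = -332880 + (131 + 1764) = -332880 + 1895 = -330985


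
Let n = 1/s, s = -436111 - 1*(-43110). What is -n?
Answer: 1/393001 ≈ 2.5445e-6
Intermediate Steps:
s = -393001 (s = -436111 + 43110 = -393001)
n = -1/393001 (n = 1/(-393001) = -1/393001 ≈ -2.5445e-6)
-n = -1*(-1/393001) = 1/393001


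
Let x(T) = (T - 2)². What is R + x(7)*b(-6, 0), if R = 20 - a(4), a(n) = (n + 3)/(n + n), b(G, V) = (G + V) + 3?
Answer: -447/8 ≈ -55.875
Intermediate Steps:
b(G, V) = 3 + G + V
a(n) = (3 + n)/(2*n) (a(n) = (3 + n)/((2*n)) = (3 + n)*(1/(2*n)) = (3 + n)/(2*n))
x(T) = (-2 + T)²
R = 153/8 (R = 20 - (3 + 4)/(2*4) = 20 - 7/(2*4) = 20 - 1*7/8 = 20 - 7/8 = 153/8 ≈ 19.125)
R + x(7)*b(-6, 0) = 153/8 + (-2 + 7)²*(3 - 6 + 0) = 153/8 + 5²*(-3) = 153/8 + 25*(-3) = 153/8 - 75 = -447/8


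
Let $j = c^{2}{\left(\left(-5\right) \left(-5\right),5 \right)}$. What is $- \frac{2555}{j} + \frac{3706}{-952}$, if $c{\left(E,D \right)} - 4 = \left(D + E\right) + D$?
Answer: $- \frac{237329}{42588} \approx -5.5727$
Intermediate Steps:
$c{\left(E,D \right)} = 4 + E + 2 D$ ($c{\left(E,D \right)} = 4 + \left(\left(D + E\right) + D\right) = 4 + \left(E + 2 D\right) = 4 + E + 2 D$)
$j = 1521$ ($j = \left(4 - -25 + 2 \cdot 5\right)^{2} = \left(4 + 25 + 10\right)^{2} = 39^{2} = 1521$)
$- \frac{2555}{j} + \frac{3706}{-952} = - \frac{2555}{1521} + \frac{3706}{-952} = \left(-2555\right) \frac{1}{1521} + 3706 \left(- \frac{1}{952}\right) = - \frac{2555}{1521} - \frac{109}{28} = - \frac{237329}{42588}$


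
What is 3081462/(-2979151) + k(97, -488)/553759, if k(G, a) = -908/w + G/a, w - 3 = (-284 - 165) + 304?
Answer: -59122268193468969/57159903200444632 ≈ -1.0343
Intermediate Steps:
w = -142 (w = 3 + ((-284 - 165) + 304) = 3 + (-449 + 304) = 3 - 145 = -142)
k(G, a) = 454/71 + G/a (k(G, a) = -908/(-142) + G/a = -908*(-1/142) + G/a = 454/71 + G/a)
3081462/(-2979151) + k(97, -488)/553759 = 3081462/(-2979151) + (454/71 + 97/(-488))/553759 = 3081462*(-1/2979151) + (454/71 + 97*(-1/488))*(1/553759) = -3081462/2979151 + (454/71 - 97/488)*(1/553759) = -3081462/2979151 + (214665/34648)*(1/553759) = -3081462/2979151 + 214665/19186641832 = -59122268193468969/57159903200444632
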